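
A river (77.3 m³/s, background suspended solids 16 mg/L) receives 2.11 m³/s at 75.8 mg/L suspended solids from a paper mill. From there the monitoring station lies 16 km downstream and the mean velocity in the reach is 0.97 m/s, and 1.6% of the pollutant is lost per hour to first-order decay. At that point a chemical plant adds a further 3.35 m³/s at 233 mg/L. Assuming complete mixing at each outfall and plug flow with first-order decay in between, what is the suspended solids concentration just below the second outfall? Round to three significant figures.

25.1 mg/L

Conservation of mass: C = (77.30·16.00 + 2.110·75.80) / 79.41 = 1397/79.41 = 17.59 mg/L; combined flow 79.41 m³/s.
Travel time t = 16·1000 / 0.97 = 16490 s = 4.582 h.
1.6%/h lost → k = −ln(1 − 0.016) = 0.01613 h⁻¹.
After decay, C = 17.59 × e^(−kt) = 17.59 × 0.9288 = 16.34 mg/L.
Second outfall: C = (79.41·16.34 + 3.350·233.0)/82.76 = 25.11 mg/L.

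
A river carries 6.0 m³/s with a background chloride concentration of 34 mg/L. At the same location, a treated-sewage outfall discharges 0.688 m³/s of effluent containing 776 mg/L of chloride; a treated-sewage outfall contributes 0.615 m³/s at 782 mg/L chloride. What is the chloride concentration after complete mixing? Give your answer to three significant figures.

167 mg/L

Flow-weighted average: C = (6.000·34.00 + 0.6880·776.0 + 0.6150·782.0) / 7.303 = 1219/7.303 = 166.9 mg/L.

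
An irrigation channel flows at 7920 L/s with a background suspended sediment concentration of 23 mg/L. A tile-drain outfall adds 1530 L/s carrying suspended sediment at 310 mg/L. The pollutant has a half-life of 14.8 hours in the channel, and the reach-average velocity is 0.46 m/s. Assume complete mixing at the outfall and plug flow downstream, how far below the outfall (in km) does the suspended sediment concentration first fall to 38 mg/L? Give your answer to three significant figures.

21.3 km

Mass balance: C = (7920·23.00 + 1530·310.0) / 9450 = 656500/9450 = 69.47 mg/L.
Half-life 14.8 h → k = ln 2 / 14.8 = 0.04683 h⁻¹ = 1.124 d⁻¹.
Set 69.47·exp(−k·t) = 38 → t = ln(69.47/38)/k = 46370 s = 12.88 h.
Distance = v·t = 0.46·46370 = 21330 m = 21.33 km.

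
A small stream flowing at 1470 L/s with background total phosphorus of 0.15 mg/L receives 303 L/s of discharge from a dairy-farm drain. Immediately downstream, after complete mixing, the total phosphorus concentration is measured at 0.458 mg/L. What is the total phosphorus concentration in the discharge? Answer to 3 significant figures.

Mass balance: 1470·0.1500 + 303.0·Cₑ = 1773·0.4580
→ Cₑ = (1773·0.4580 − 1470·0.1500) / 303.0 = 1.952 mg/L.

1.95 mg/L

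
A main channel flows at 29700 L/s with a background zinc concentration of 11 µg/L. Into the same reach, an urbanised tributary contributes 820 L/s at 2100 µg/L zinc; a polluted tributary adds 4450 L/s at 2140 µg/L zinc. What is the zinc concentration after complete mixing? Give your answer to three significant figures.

Conservation of mass: C = (29700·11.00 + 820.0·2100 + 4450·2140) / 34970 = 11570000/34970 = 330.9 µg/L.

331 µg/L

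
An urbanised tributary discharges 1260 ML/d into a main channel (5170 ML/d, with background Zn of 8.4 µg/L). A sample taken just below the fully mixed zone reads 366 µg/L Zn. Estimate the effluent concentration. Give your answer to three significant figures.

Mass balance: 5170·8.400 + 1260·Cₑ = 6430·366.0
→ Cₑ = (6430·366.0 − 5170·8.400) / 1260 = 1833 µg/L.

1830 µg/L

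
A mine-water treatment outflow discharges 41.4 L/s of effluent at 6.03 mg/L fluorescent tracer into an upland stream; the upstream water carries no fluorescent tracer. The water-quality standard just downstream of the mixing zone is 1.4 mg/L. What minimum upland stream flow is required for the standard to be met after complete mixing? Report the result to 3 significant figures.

137 L/s

Set C_mix = 1.4: (Q·0 + 41.40·6.030) / (Q + 41.40) = 1.4
→ Q = 41.40·(6.030 − 1.4)/(1.4 − 0) = 136.9 L/s.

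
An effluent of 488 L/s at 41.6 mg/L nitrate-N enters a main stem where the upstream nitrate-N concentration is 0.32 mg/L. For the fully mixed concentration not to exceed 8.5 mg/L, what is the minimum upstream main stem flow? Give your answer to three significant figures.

1970 L/s

Set C_mix = 8.5: (Q·0.3200 + 488.0·41.60) / (Q + 488.0) = 8.5
→ Q = 488.0·(41.60 − 8.5)/(8.5 − 0.3200) = 1975 L/s.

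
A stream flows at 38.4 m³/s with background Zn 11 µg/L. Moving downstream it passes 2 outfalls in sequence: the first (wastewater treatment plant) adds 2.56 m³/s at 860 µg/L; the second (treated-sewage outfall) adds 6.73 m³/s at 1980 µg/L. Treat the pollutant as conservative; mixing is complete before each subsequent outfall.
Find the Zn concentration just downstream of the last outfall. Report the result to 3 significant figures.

334 µg/L

Outfall 1: combined Q = 40.96 m³/s; C = (38.40·11.00 + 2.560·860.0)/40.96 = 64.06 µg/L.
Outfall 2: combined Q = 47.69 m³/s; C = (40.96·64.06 + 6.730·1980)/47.69 = 334.4 µg/L.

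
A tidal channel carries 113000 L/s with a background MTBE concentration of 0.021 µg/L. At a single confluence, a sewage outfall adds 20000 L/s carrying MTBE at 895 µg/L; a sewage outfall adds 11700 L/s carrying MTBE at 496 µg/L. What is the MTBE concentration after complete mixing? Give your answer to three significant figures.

Mixed concentration C = ΣQC/ΣQ = (113000·0.02100 + 20000·895.0 + 11700·496.0) / 144700 = 23710000/144700 = 163.8 µg/L.

164 µg/L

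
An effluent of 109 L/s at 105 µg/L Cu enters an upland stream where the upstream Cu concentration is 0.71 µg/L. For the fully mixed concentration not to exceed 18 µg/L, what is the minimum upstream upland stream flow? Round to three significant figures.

548 L/s

Set C_mix = 18: (Q·0.7100 + 109.0·105.0) / (Q + 109.0) = 18
→ Q = 109.0·(105.0 − 18)/(18 − 0.7100) = 548.5 L/s.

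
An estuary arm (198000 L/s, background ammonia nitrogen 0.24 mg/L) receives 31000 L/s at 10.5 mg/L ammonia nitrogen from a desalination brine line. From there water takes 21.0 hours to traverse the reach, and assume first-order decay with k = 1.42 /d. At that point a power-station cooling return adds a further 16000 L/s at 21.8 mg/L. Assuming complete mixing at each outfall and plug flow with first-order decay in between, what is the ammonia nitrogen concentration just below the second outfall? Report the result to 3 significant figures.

1.86 mg/L

Mixed concentration C = ΣQC/ΣQ = (198000·0.2400 + 31000·10.50) / 229000 = 373000/229000 = 1.629 mg/L; combined flow 229000 L/s.
Applying C = C₀e^(−kt): 1.629 × 0.2887 = 0.4702 mg/L.
At the second outfall, C = (229000·0.4702 + 16000·21.80) / (229000 + 16000) = 1.863 mg/L.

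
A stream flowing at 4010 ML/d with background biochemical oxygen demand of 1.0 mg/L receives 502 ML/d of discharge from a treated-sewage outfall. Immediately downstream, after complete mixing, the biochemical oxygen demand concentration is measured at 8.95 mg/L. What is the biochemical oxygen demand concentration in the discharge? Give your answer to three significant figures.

72.5 mg/L

Mass balance: 4010·1.000 + 502.0·Cₑ = 4512·8.950
→ Cₑ = (4512·8.950 − 4010·1.000) / 502.0 = 72.45 mg/L.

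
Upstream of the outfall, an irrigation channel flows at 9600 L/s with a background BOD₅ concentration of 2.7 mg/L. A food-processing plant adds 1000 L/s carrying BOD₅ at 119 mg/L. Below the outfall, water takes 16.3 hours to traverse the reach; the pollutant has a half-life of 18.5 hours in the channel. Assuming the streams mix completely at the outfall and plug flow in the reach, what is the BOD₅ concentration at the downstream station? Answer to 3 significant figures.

Flow-weighted average: C = (9600·2.700 + 1000·119.0) / 10600 = 144900/10600 = 13.67 mg/L.
Half-life 18.5 h → k = ln 2 / 18.5 = 0.03747 h⁻¹ = 0.8992 d⁻¹.
First-order decay: C = 13.67·exp(−k·t) = 13.67·0.5430 = 7.423 mg/L.

7.42 mg/L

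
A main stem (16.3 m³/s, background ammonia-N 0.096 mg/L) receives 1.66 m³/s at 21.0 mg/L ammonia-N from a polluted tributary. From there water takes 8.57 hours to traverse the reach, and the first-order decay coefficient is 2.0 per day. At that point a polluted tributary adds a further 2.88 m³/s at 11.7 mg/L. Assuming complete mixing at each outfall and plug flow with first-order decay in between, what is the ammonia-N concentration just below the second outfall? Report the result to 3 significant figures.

2.47 mg/L

After mixing, C = (16.30·0.09600 + 1.660·21.00) / 17.96 = 36.42/17.96 = 2.028 mg/L; combined flow 17.96 m³/s.
First-order decay: C = 2.028·exp(−k·t) = 2.028·0.4896 = 0.9930 mg/L.
Second outfall: C = (17.96·0.9930 + 2.880·11.70)/20.84 = 2.473 mg/L.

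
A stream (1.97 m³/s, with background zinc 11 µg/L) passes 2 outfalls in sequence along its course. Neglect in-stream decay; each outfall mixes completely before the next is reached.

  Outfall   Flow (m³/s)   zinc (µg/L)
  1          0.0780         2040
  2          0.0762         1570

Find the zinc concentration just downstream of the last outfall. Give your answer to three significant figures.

Outfall 1: combined Q = 2.048 m³/s; C = (1.970·11.00 + 0.07800·2040)/2.048 = 88.28 µg/L.
Outfall 2: combined Q = 2.124 m³/s; C = (2.048·88.28 + 0.07620·1570)/2.124 = 141.4 µg/L.

141 µg/L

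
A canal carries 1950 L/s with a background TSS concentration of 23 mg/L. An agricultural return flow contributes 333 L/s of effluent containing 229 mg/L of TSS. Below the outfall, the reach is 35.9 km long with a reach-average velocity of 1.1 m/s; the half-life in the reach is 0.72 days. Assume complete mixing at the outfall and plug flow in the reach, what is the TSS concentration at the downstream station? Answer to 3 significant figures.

36.9 mg/L

Conservation of mass: C = (1950·23.00 + 333.0·229.0) / 2283 = 121100/2283 = 53.05 mg/L.
Travel time t = 35.9·1000 / 1.1 = 32640 s = 9.066 h.
Half-life 0.72 d → k = ln 2 / 0.72 = 0.9627 d⁻¹.
Applying C = C₀e^(−kt): 53.05 × 0.6951 = 36.88 mg/L.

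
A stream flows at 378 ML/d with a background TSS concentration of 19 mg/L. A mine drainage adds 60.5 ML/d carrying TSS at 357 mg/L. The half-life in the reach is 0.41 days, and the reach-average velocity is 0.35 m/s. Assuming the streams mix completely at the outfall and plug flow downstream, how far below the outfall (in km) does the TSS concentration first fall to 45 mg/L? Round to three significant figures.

After mixing, C = (378.0·19.00 + 60.50·357.0) / 438.5 = 28780/438.5 = 65.63 mg/L.
Half-life 0.41 d → k = ln 2 / 0.41 = 1.691 d⁻¹.
Set 65.63·exp(−k·t) = 45 → t = ln(65.63/45)/k = 19290 s = 5.358 h.
Distance = v·t = 0.35·19290 = 6751 m = 6.751 km.

6.75 km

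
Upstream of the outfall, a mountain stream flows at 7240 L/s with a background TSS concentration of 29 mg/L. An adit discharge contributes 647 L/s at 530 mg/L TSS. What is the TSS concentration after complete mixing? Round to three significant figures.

70.1 mg/L

After mixing, C = (7240·29.00 + 647.0·530.0) / 7887 = 552900/7887 = 70.10 mg/L.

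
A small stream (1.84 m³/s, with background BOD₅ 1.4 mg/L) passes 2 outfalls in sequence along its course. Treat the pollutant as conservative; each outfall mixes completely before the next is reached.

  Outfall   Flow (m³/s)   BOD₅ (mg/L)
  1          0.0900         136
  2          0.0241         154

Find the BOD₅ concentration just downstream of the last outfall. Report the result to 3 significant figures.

9.48 mg/L

After outfall 1: Q = 1.840 + 0.09000 = 1.930 m³/s; C = (1.840·1.400 + 0.09000·136.0)/1.930 = 7.677 mg/L.
After outfall 2: Q = 1.930 + 0.02410 = 1.954 m³/s; C = (1.930·7.677 + 0.02410·154.0)/1.954 = 9.481 mg/L.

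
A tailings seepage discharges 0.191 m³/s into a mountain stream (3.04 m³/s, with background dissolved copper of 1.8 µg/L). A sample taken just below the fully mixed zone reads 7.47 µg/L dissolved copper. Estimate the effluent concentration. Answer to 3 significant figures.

97.7 µg/L

Mass balance: 3.040·1.800 + 0.1910·Cₑ = 3.231·7.470
→ Cₑ = (3.231·7.470 − 3.040·1.800) / 0.1910 = 97.72 µg/L.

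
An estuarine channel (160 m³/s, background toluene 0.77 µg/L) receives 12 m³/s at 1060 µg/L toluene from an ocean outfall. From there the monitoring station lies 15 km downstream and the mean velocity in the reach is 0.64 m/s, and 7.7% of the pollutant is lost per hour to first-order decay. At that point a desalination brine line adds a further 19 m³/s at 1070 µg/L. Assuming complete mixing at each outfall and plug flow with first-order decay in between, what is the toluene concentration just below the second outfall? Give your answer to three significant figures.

146 µg/L

After mixing, C = (160.0·0.7700 + 12.00·1060) / 172.0 = 12840/172.0 = 74.67 µg/L; combined flow 172.0 m³/s.
Travel time t = 15·1000 / 0.64 = 23440 s = 6.510 h.
7.7%/h lost → k = −ln(1 − 0.077) = 0.08013 h⁻¹.
Applying C = C₀e^(−kt): 74.67 × 0.5935 = 44.32 µg/L.
Second outfall: C = (172.0·44.32 + 19.00·1070)/191.0 = 146.4 µg/L.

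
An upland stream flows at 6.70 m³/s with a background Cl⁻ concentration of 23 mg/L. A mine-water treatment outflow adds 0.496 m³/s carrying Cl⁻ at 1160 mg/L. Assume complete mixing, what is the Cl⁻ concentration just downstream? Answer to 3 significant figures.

Flow-weighted average: C = (6.700·23.00 + 0.4960·1160) / 7.196 = 729.5/7.196 = 101.4 mg/L.

101 mg/L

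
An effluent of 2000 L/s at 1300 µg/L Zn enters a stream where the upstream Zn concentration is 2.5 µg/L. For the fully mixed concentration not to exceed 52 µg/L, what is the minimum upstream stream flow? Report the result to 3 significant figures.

50400 L/s

Set C_mix = 52: (Q·2.500 + 2000·1300) / (Q + 2000) = 52
→ Q = 2000·(1300 − 52)/(52 − 2.500) = 50420 L/s.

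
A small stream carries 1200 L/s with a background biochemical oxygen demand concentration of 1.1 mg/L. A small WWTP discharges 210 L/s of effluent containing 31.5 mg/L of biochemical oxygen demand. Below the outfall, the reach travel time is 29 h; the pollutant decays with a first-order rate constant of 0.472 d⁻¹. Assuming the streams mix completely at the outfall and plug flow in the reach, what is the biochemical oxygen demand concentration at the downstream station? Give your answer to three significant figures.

Conservation of mass: C = (1200·1.100 + 210.0·31.50) / 1410 = 7935/1410 = 5.628 mg/L.
First-order decay: C = 5.628·exp(−k·t) = 5.628·0.5653 = 3.182 mg/L.

3.18 mg/L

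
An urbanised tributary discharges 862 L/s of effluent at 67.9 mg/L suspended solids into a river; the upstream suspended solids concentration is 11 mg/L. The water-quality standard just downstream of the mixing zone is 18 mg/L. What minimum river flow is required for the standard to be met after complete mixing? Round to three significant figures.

Set C_mix = 18: (Q·11.00 + 862.0·67.90) / (Q + 862.0) = 18
→ Q = 862.0·(67.90 − 18)/(18 − 11.00) = 6145 L/s.

6140 L/s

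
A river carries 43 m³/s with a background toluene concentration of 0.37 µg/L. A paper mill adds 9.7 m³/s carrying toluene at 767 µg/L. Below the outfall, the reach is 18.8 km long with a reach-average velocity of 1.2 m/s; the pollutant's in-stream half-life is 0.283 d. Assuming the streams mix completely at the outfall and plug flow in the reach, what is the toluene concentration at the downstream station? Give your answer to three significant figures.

Mass balance: C = (43.00·0.3700 + 9.700·767.0) / 52.70 = 7456/52.70 = 141.5 µg/L.
Travel time t = 18.8·1000 / 1.2 = 15670 s = 4.352 h.
Half-life 0.283 d → k = ln 2 / 0.283 = 2.449 d⁻¹.
Applying C = C₀e^(−kt): 141.5 × 0.6414 = 90.74 µg/L.

90.7 µg/L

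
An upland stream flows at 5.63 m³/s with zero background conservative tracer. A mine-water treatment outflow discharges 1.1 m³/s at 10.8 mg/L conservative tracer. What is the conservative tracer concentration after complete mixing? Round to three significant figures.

Mass balance: C = (5.630·0 + 1.100·10.80) / 6.730 = 11.88/6.730 = 1.765 mg/L.

1.77 mg/L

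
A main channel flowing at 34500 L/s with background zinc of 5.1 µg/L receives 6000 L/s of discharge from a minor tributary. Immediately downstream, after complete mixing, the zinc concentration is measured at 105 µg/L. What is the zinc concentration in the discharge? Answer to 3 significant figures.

679 µg/L

Mass balance: 34500·5.100 + 6000·Cₑ = 40500·105.0
→ Cₑ = (40500·105.0 − 34500·5.100) / 6000 = 679.4 µg/L.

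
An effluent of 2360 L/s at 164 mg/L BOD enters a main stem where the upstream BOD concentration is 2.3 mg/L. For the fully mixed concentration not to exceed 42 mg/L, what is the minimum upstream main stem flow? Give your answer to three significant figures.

7250 L/s

Set C_mix = 42: (Q·2.300 + 2360·164.0) / (Q + 2360) = 42
→ Q = 2360·(164.0 − 42)/(42 − 2.300) = 7252 L/s.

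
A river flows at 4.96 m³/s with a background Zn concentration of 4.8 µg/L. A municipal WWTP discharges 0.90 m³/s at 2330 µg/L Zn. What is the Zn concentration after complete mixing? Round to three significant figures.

362 µg/L

Mixed concentration C = ΣQC/ΣQ = (4.960·4.800 + 0.9000·2330) / 5.860 = 2121/5.860 = 361.9 µg/L.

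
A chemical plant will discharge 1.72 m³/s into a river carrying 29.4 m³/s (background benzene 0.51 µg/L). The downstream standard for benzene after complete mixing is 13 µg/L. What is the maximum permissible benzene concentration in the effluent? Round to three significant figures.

226 µg/L

At the limit, (Qr·Cr + Qe·Cₑ)/(Qr + Qe) = 13:
Cₑ = (31.12·13 − 29.40·0.5100) / 1.720 = 226.5 µg/L.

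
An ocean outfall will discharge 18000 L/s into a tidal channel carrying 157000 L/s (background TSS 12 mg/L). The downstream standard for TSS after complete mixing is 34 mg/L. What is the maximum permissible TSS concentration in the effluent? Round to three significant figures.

At the limit, (Qr·Cr + Qe·Cₑ)/(Qr + Qe) = 34:
Cₑ = (175000·34 − 157000·12.00) / 18000 = 225.9 mg/L.

226 mg/L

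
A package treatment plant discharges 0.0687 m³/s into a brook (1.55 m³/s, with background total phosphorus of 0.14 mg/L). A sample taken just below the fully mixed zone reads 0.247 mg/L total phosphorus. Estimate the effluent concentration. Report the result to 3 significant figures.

Mass balance: 1.550·0.1400 + 0.06870·Cₑ = 1.619·0.2470
→ Cₑ = (1.619·0.2470 − 1.550·0.1400) / 0.06870 = 2.661 mg/L.

2.66 mg/L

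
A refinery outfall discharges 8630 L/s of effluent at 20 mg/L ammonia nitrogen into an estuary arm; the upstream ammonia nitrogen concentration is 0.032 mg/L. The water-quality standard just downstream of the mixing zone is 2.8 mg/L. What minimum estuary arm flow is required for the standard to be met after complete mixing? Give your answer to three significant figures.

Set C_mix = 2.8: (Q·0.03200 + 8630·20.00) / (Q + 8630) = 2.8
→ Q = 8630·(20.00 − 2.8)/(2.8 − 0.03200) = 53630 L/s.

53600 L/s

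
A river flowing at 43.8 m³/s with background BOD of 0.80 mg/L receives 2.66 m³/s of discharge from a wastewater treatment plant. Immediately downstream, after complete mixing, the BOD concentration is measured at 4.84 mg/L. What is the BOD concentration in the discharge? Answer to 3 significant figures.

71.4 mg/L

Mass balance: 43.80·0.8000 + 2.660·Cₑ = 46.46·4.840
→ Cₑ = (46.46·4.840 − 43.80·0.8000) / 2.660 = 71.36 mg/L.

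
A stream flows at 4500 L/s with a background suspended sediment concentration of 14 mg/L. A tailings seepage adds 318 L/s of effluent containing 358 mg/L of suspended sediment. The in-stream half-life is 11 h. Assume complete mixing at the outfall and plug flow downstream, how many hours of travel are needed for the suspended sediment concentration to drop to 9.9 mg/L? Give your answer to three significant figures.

Conservation of mass: C = (4500·14.00 + 318.0·358.0) / 4818 = 176800/4818 = 36.70 mg/L.
Half-life 11 h → k = ln 2 / 11 = 0.06301 h⁻¹ = 1.512 d⁻¹.
36.70·exp(−k·t) = 9.9 → t = ln(36.70/9.9)/k = 74860 s = 20.80 h.

20.8 h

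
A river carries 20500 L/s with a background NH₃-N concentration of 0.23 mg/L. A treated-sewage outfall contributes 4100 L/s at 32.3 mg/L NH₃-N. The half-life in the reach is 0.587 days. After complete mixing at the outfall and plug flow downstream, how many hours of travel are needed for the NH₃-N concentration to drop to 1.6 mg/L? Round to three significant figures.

Mass balance: C = (20500·0.2300 + 4100·32.30) / 24600 = 137100/24600 = 5.575 mg/L.
Half-life 0.587 d → k = ln 2 / 0.587 = 1.181 d⁻¹.
5.575·exp(−k·t) = 1.6 → t = ln(5.575/1.6)/k = 91340 s = 25.37 h.

25.4 h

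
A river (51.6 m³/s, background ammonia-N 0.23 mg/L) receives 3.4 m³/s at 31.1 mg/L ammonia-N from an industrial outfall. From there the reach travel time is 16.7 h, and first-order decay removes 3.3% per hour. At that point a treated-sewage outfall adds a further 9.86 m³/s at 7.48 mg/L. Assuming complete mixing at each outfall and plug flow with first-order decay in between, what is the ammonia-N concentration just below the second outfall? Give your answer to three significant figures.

Mixed concentration C = ΣQC/ΣQ = (51.60·0.2300 + 3.400·31.10) / 55.00 = 117.6/55.00 = 2.138 mg/L; combined flow 55.00 m³/s.
3.3%/h lost → k = −ln(1 − 0.033) = 0.03356 h⁻¹.
After decay, C = 2.138 × e^(−kt) = 2.138 × 0.5710 = 1.221 mg/L.
Second outfall: C = (55.00·1.221 + 9.860·7.480)/64.86 = 2.172 mg/L.

2.17 mg/L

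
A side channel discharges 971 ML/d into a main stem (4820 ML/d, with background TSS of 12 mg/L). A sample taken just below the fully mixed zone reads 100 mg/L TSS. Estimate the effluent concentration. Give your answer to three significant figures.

537 mg/L

Mass balance: 4820·12.00 + 971.0·Cₑ = 5791·100.0
→ Cₑ = (5791·100.0 − 4820·12.00) / 971.0 = 536.8 mg/L.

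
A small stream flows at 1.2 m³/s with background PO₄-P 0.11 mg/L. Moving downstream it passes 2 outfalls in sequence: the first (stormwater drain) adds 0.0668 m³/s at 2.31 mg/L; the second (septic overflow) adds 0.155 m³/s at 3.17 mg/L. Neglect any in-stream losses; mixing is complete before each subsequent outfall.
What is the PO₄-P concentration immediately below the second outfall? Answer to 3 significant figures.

0.547 mg/L

Below outfall 1: Q → 1.267 m³/s, C = (1.200·0.1100 + 0.06680·2.310)/1.267 = 0.2260 mg/L.
Below outfall 2: Q → 1.422 m³/s, C = (1.267·0.2260 + 0.1550·3.170)/1.422 = 0.5470 mg/L.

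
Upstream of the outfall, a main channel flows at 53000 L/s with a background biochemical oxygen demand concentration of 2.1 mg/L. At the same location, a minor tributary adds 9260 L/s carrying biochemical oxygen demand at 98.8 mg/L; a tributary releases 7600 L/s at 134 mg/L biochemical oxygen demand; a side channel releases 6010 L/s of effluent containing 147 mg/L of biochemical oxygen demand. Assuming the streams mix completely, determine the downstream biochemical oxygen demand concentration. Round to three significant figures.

38.6 mg/L

Flow-weighted average: C = (53000·2.100 + 9260·98.80 + 7600·134.0 + 6010·147.0) / 75870 = 2928000/75870 = 38.59 mg/L.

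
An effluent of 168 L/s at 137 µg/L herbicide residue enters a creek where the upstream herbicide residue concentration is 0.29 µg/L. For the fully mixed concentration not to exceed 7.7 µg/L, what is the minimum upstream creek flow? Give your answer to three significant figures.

2930 L/s

Set C_mix = 7.7: (Q·0.2900 + 168.0·137.0) / (Q + 168.0) = 7.7
→ Q = 168.0·(137.0 − 7.7)/(7.7 − 0.2900) = 2931 L/s.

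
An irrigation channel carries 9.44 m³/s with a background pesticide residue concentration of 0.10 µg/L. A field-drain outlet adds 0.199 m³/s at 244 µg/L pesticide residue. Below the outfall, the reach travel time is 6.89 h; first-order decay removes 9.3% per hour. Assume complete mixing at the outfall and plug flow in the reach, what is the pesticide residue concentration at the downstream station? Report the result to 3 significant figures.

Mixed concentration C = ΣQC/ΣQ = (9.440·0.1000 + 0.1990·244.0) / 9.639 = 49.50/9.639 = 5.135 µg/L.
9.3%/h lost → k = −ln(1 − 0.093) = 0.09761 h⁻¹.
Decay over the reach: 5.135·exp(−kt) = 5.135·0.5104 = 2.621 µg/L.

2.62 µg/L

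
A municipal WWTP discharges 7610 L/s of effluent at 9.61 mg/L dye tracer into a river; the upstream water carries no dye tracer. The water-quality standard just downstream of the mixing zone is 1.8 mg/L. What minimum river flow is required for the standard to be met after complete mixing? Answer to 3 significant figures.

33000 L/s

Set C_mix = 1.8: (Q·0 + 7610·9.610) / (Q + 7610) = 1.8
→ Q = 7610·(9.610 − 1.8)/(1.8 − 0) = 33020 L/s.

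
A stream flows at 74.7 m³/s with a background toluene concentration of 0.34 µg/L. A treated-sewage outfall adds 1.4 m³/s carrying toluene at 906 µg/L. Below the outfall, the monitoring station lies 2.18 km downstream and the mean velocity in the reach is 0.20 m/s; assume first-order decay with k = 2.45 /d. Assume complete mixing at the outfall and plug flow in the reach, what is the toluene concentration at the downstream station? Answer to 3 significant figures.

Flow-weighted average: C = (74.70·0.3400 + 1.400·906.0) / 76.10 = 1294/76.10 = 17.00 µg/L.
Travel time t = 2.18·1000 / 0.20 = 10900 s = 3.028 h.
Applying C = C₀e^(−kt): 17.00 × 0.7341 = 12.48 µg/L.

12.5 µg/L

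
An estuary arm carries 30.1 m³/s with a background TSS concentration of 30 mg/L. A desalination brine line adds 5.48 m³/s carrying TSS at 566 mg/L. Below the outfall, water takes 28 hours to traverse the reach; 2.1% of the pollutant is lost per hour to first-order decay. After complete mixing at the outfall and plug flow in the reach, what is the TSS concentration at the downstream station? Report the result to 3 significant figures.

Mass balance: C = (30.10·30.00 + 5.480·566.0) / 35.58 = 4005/35.58 = 112.6 mg/L.
2.1%/h lost → k = −ln(1 − 0.021) = 0.02122 h⁻¹.
Decay over the reach: 112.6·exp(−kt) = 112.6·0.5520 = 62.13 mg/L.

62.1 mg/L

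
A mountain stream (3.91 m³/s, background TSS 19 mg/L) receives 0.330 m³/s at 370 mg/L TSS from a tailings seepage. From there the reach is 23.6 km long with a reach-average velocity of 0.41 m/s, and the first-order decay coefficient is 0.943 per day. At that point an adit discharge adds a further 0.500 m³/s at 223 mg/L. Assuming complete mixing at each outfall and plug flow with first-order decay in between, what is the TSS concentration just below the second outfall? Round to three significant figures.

45.6 mg/L

Mixed concentration C = ΣQC/ΣQ = (3.910·19.00 + 0.3300·370.0) / 4.240 = 196.4/4.240 = 46.32 mg/L; combined flow 4.240 m³/s.
Travel time t = 23.6·1000 / 0.41 = 57560 s = 15.99 h.
Applying C = C₀e^(−kt): 46.32 × 0.5335 = 24.71 mg/L.
At the second outfall, C = (4.240·24.71 + 0.5000·223.0) / (4.240 + 0.5000) = 45.63 mg/L.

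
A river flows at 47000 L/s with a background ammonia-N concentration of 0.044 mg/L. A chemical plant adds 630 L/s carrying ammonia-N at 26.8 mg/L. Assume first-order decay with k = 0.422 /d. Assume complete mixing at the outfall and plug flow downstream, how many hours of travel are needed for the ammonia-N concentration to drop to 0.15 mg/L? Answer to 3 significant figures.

55.5 h

Conservation of mass: C = (47000·0.04400 + 630.0·26.80) / 47630 = 18950/47630 = 0.3979 mg/L.
0.3979·exp(−k·t) = 0.15 → t = ln(0.3979/0.15)/k = 199700 s = 55.48 h.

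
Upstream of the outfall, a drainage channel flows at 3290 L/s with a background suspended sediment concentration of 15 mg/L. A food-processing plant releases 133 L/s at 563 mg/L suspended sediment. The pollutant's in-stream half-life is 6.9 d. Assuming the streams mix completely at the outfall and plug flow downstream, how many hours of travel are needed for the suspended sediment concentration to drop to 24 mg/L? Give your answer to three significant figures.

After mixing, C = (3290·15.00 + 133.0·563.0) / 3423 = 124200/3423 = 36.29 mg/L.
Half-life 6.9 d → k = ln 2 / 6.9 = 0.1005 d⁻¹.
36.29·exp(−k·t) = 24 → t = ln(36.29/24)/k = 355700 s = 98.80 h.

98.8 h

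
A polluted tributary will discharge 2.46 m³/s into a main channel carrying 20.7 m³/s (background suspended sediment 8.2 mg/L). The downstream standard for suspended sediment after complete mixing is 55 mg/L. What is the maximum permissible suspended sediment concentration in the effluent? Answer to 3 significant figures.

At the limit, (Qr·Cr + Qe·Cₑ)/(Qr + Qe) = 55:
Cₑ = (23.16·55 − 20.70·8.200) / 2.460 = 448.8 mg/L.

449 mg/L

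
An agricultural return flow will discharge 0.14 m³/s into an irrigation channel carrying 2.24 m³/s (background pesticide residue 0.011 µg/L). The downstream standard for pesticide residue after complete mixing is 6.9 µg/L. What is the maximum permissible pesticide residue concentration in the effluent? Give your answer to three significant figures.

117 µg/L

At the limit, (Qr·Cr + Qe·Cₑ)/(Qr + Qe) = 6.9:
Cₑ = (2.380·6.9 − 2.240·0.01100) / 0.1400 = 117.1 µg/L.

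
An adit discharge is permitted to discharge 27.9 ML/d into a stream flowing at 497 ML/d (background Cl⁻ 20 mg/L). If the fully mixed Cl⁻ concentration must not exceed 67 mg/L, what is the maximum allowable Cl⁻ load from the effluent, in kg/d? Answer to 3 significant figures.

25200 kg/d

Mass balance at the limit: 497.0·20.00 + 27.90·Cₑ = 524.9·67 → Cₑ = 904.2 mg/L.
27.90 ML/d = 0.3229 m³/s. Load = 0.3229 m³/s × 904.2 g/m³ × 86 400 s/d = 25230 kg/d.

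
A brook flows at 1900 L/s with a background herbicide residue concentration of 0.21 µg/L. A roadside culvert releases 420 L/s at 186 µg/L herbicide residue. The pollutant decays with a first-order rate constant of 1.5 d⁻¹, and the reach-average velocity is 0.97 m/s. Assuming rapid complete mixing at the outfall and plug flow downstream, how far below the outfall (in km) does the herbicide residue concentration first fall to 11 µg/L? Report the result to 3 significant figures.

Mixed concentration C = ΣQC/ΣQ = (1900·0.2100 + 420.0·186.0) / 2320 = 78520/2320 = 33.84 µg/L.
Set 33.84·exp(−k·t) = 11 → t = ln(33.84/11)/k = 64740 s = 17.98 h.
Distance = v·t = 0.97·64740 = 62790 m = 62.79 km.

62.8 km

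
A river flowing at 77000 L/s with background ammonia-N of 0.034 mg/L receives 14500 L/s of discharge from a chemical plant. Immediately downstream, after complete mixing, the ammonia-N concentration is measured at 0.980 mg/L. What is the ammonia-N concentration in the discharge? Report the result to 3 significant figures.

6.00 mg/L

Mass balance: 77000·0.03400 + 14500·Cₑ = 91500·0.9800
→ Cₑ = (91500·0.9800 − 77000·0.03400) / 14500 = 6.004 mg/L.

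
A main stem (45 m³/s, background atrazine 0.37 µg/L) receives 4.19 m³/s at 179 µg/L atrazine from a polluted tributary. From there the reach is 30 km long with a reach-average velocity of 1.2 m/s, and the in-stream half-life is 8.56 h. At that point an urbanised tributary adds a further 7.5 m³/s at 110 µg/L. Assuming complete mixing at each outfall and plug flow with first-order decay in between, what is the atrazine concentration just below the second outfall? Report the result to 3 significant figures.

After mixing, C = (45.00·0.3700 + 4.190·179.0) / 49.19 = 766.7/49.19 = 15.59 µg/L; combined flow 49.19 m³/s.
Travel time t = 30·1000 / 1.2 = 25000 s = 6.944 h.
Half-life 8.56 h → k = ln 2 / 8.56 = 0.08098 h⁻¹ = 1.943 d⁻¹.
First-order decay: C = 15.59·exp(−k·t) = 15.59·0.5699 = 8.882 µg/L.
Second outfall: C = (49.19·8.882 + 7.500·110.0)/56.69 = 22.26 µg/L.

22.3 µg/L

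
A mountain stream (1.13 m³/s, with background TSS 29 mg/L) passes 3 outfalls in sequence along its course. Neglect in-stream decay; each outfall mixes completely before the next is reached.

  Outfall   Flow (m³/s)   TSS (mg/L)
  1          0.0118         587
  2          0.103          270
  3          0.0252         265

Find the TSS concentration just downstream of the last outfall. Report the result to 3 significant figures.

58.4 mg/L

Outfall 1: combined Q = 1.142 m³/s; C = (1.130·29.00 + 0.01180·587.0)/1.142 = 34.77 mg/L.
Outfall 2: combined Q = 1.245 m³/s; C = (1.142·34.77 + 0.1030·270.0)/1.245 = 54.23 mg/L.
Outfall 3: combined Q = 1.270 m³/s; C = (1.245·54.23 + 0.02520·265.0)/1.270 = 58.41 mg/L.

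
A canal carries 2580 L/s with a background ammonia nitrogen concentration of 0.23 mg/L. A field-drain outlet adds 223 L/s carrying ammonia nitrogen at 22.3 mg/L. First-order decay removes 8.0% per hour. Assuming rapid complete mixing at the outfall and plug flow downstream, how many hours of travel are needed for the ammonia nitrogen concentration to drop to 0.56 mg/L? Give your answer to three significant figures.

15.2 h

After mixing, C = (2580·0.2300 + 223.0·22.30) / 2803 = 5566/2803 = 1.986 mg/L.
8.0%/h lost → k = −ln(1 − 0.08) = 0.08338 h⁻¹.
1.986·exp(−k·t) = 0.56 → t = ln(1.986/0.56)/k = 54650 s = 15.18 h.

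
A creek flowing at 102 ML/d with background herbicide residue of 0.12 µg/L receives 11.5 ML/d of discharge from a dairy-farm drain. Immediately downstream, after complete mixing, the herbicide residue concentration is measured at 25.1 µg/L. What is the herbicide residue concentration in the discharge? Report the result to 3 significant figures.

247 µg/L

Mass balance: 102.0·0.1200 + 11.50·Cₑ = 113.5·25.10
→ Cₑ = (113.5·25.10 − 102.0·0.1200) / 11.50 = 246.7 µg/L.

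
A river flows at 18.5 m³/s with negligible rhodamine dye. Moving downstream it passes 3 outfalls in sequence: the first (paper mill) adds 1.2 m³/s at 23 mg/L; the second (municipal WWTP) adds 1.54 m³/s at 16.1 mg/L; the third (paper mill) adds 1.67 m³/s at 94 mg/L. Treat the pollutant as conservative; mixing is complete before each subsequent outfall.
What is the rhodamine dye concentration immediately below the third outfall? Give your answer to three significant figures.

9.14 mg/L

Outfall 1: combined Q = 19.70 m³/s; C = (18.50·0 + 1.200·23.00)/19.70 = 1.401 mg/L.
Outfall 2: combined Q = 21.24 m³/s; C = (19.70·1.401 + 1.540·16.10)/21.24 = 2.467 mg/L.
Outfall 3: combined Q = 22.91 m³/s; C = (21.24·2.467 + 1.670·94.00)/22.91 = 9.139 mg/L.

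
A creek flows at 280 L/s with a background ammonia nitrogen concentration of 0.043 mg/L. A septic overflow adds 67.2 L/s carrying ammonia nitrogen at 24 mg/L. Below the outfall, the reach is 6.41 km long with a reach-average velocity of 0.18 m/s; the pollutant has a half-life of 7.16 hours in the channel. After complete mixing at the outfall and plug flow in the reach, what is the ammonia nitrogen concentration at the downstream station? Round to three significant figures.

1.80 mg/L

Conservation of mass: C = (280.0·0.04300 + 67.20·24.00) / 347.2 = 1625/347.2 = 4.680 mg/L.
Travel time t = 6.41·1000 / 0.18 = 35610 s = 9.892 h.
Half-life 7.16 h → k = ln 2 / 7.16 = 0.09681 h⁻¹ = 2.323 d⁻¹.
First-order decay: C = 4.680·exp(−k·t) = 4.680·0.3838 = 1.796 mg/L.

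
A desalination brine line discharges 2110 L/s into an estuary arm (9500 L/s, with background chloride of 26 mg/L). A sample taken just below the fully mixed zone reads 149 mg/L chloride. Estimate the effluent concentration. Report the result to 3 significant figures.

Mass balance: 9500·26.00 + 2110·Cₑ = 11610·149.0
→ Cₑ = (11610·149.0 − 9500·26.00) / 2110 = 702.8 mg/L.

703 mg/L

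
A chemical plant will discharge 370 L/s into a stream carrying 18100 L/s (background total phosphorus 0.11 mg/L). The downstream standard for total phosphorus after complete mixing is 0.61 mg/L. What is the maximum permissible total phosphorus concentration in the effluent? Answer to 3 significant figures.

At the limit, (Qr·Cr + Qe·Cₑ)/(Qr + Qe) = 0.61:
Cₑ = (18470·0.61 − 18100·0.1100) / 370.0 = 25.07 mg/L.

25.1 mg/L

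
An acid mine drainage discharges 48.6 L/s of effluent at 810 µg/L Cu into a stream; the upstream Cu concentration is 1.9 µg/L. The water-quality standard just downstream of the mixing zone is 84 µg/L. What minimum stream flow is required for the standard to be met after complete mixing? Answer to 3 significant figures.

430 L/s

Set C_mix = 84: (Q·1.900 + 48.60·810.0) / (Q + 48.60) = 84
→ Q = 48.60·(810.0 − 84)/(84 − 1.900) = 429.8 L/s.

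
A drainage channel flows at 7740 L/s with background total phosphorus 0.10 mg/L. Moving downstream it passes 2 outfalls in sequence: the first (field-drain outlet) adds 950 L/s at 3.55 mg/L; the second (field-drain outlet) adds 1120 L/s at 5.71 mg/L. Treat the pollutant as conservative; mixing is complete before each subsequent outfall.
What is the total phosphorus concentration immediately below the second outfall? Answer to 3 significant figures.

Outfall 1: combined Q = 8690 L/s; C = (7740·0.1000 + 950.0·3.550)/8690 = 0.4772 mg/L.
Outfall 2: combined Q = 9810 L/s; C = (8690·0.4772 + 1120·5.710)/9810 = 1.075 mg/L.

1.07 mg/L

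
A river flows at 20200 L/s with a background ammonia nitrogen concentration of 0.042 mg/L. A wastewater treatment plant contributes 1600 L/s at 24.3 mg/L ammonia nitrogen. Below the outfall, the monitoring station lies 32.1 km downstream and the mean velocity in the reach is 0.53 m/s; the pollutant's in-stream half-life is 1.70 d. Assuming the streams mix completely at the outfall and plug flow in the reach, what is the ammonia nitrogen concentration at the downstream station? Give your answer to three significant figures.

Mixed concentration C = ΣQC/ΣQ = (20200·0.04200 + 1600·24.30) / 21800 = 39730/21800 = 1.822 mg/L.
Travel time t = 32.1·1000 / 0.53 = 60570 s = 16.82 h.
Half-life 1.70 d → k = ln 2 / 1.70 = 0.4077 d⁻¹.
After decay, C = 1.822 × e^(−kt) = 1.822 × 0.7514 = 1.369 mg/L.

1.37 mg/L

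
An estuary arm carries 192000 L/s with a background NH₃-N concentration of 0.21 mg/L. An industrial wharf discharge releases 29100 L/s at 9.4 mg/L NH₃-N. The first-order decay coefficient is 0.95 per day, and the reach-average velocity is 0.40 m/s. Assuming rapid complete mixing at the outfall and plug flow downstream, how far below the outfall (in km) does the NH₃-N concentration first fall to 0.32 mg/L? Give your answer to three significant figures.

After mixing, C = (192000·0.2100 + 29100·9.400) / 221100 = 313900/221100 = 1.420 mg/L.
Set 1.420·exp(−k·t) = 0.32 → t = ln(1.420/0.32)/k = 135500 s = 37.64 h.
Distance = v·t = 0.40·135500 = 54200 m = 54.20 km.

54.2 km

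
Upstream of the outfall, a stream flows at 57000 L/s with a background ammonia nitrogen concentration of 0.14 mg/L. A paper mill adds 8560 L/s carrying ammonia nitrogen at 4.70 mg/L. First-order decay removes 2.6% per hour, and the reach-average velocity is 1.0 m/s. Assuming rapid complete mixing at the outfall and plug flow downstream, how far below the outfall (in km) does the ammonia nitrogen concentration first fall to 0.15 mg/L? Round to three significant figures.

217 km

Conservation of mass: C = (57000·0.1400 + 8560·4.700) / 65560 = 48210/65560 = 0.7354 mg/L.
2.6%/h lost → k = −ln(1 − 0.026) = 0.02634 h⁻¹.
Set 0.7354·exp(−k·t) = 0.15 → t = ln(0.7354/0.15)/k = 217200 s = 60.35 h.
Distance = v·t = 1.0·217200 = 217200 m = 217.2 km.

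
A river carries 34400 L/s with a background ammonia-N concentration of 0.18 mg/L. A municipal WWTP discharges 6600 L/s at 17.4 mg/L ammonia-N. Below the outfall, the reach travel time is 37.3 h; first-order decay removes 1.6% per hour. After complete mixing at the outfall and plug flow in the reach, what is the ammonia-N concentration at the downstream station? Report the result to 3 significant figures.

1.62 mg/L

Conservation of mass: C = (34400·0.1800 + 6600·17.40) / 41000 = 121000/41000 = 2.952 mg/L.
1.6%/h lost → k = −ln(1 − 0.016) = 0.01613 h⁻¹.
Applying C = C₀e^(−kt): 2.952 × 0.5479 = 1.617 mg/L.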